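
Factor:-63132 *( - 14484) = 914403888 = 2^4*3^2 * 17^1*71^1*5261^1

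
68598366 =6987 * 9818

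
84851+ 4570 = 89421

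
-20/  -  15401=20/15401 = 0.00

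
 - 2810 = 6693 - 9503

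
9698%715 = 403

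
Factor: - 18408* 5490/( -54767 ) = 101059920/54767 = 2^4* 3^3*5^1*13^1*59^1*61^1*54767^ ( - 1) 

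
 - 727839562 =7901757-735741319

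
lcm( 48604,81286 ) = 4714588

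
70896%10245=9426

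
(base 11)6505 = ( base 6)103444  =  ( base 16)2194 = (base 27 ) BLA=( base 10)8596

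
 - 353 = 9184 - 9537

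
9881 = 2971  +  6910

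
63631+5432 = 69063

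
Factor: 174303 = 3^2*107^1 * 181^1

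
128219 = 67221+60998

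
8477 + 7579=16056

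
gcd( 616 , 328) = 8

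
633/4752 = 211/1584   =  0.13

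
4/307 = 4/307 = 0.01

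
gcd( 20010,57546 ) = 138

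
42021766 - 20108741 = 21913025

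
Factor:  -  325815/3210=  - 2^( -1 ) *7^1*29^1 = - 203/2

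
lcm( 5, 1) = 5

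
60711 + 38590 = 99301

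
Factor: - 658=-2^1*7^1 * 47^1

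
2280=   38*60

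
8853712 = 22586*392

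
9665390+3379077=13044467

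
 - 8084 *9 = -72756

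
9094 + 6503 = 15597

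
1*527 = 527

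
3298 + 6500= 9798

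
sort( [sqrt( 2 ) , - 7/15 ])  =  [ - 7/15, sqrt(2 )]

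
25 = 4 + 21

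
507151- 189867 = 317284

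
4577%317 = 139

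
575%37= 20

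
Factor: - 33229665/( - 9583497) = 527455/152119 = 5^1*11^( - 1 )*13829^(-1) * 105491^1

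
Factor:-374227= -7^1*193^1*277^1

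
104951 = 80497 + 24454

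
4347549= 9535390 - 5187841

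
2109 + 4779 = 6888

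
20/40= 1/2  =  0.50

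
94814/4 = 23703+1/2 = 23703.50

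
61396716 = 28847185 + 32549531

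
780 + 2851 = 3631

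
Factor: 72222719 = 61^1*587^1*2017^1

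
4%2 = 0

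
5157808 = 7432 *694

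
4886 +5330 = 10216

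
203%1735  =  203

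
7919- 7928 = - 9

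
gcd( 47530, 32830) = 490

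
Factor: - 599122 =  - 2^1 * 463^1*647^1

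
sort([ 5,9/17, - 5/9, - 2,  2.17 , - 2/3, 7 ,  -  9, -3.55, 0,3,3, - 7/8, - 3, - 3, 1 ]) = [ - 9, - 3.55, - 3, - 3, - 2, - 7/8, - 2/3, - 5/9,0 , 9/17,1,2.17, 3,  3,  5,  7 ] 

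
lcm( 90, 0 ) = 0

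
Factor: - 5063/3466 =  - 2^( - 1 )*61^1*83^1*1733^(-1 ) 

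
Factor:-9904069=-7^1*929^1 * 1523^1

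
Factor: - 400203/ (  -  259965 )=5^( - 1 ) * 109^( - 1) * 839^1 = 839/545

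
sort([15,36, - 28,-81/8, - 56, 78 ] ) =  [ - 56,-28,  -  81/8,15, 36,  78 ]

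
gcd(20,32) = 4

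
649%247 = 155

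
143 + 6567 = 6710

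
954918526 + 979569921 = 1934488447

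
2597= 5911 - 3314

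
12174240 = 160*76089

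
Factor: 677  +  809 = 1486=2^1*743^1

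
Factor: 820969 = 820969^1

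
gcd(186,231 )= 3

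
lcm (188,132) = 6204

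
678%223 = 9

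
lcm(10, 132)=660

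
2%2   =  0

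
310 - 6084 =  - 5774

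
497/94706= 497/94706=0.01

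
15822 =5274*3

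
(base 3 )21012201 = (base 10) 5257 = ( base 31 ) 5ei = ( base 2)1010010001001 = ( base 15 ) 1857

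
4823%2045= 733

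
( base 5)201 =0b110011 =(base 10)51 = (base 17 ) 30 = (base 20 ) 2B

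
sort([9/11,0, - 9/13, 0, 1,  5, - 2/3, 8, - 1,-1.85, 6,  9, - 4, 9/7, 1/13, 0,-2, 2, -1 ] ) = [ - 4, -2, - 1.85 , - 1,-1, - 9/13, - 2/3, 0, 0,  0,1/13,9/11, 1,9/7, 2, 5, 6,8,9 ] 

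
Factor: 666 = 2^1*3^2 * 37^1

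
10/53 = 10/53 = 0.19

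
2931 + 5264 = 8195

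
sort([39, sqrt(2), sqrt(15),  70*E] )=[sqrt( 2 ), sqrt(15 ),  39,70*E]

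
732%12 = 0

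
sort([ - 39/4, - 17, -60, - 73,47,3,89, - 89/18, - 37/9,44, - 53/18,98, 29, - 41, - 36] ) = [ - 73, - 60, - 41, - 36,  -  17,-39/4,- 89/18, - 37/9, - 53/18 , 3,  29, 44,47 , 89,98]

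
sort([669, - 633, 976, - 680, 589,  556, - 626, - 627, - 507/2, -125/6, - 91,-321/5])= [-680, - 633 , - 627, - 626, - 507/2, - 91, - 321/5 , - 125/6, 556, 589,669,976]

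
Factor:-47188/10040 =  - 47/10 = - 2^(-1)*5^(-1)*47^1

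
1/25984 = 1/25984 = 0.00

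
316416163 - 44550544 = 271865619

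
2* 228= 456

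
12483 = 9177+3306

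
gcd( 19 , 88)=1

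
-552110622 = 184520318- 736630940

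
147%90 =57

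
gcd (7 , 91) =7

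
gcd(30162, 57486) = 66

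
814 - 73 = 741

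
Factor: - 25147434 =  - 2^1*3^1*13^1*322403^1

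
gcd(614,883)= 1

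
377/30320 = 377/30320 = 0.01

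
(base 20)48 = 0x58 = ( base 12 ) 74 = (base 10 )88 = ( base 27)37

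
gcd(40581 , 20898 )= 243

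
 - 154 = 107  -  261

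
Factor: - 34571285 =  - 5^1*7^1*17^1*97^1*599^1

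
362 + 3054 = 3416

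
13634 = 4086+9548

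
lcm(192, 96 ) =192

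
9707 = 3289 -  - 6418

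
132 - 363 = -231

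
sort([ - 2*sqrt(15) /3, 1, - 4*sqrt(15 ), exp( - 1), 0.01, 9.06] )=[ - 4*sqrt(  15), - 2* sqrt( 15 ) /3, 0.01, exp ( - 1), 1, 9.06] 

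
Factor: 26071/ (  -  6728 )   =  -2^( - 3)*31^1=-  31/8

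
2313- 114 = 2199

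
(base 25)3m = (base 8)141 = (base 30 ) 37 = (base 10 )97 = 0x61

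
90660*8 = 725280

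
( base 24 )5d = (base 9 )157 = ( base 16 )85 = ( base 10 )133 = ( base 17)7e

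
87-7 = 80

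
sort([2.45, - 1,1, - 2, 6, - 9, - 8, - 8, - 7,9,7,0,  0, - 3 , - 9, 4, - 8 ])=[ - 9 , - 9, - 8, -8 , - 8, -7,-3 , - 2, - 1,0, 0, 1, 2.45 , 4, 6,7,9] 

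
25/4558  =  25/4558= 0.01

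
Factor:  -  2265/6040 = -3/8 = - 2^(-3)*3^1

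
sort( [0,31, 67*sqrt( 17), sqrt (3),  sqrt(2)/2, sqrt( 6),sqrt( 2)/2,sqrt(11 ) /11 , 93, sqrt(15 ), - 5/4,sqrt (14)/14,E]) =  [ - 5/4, 0,sqrt(14 )/14,sqrt(11 ) /11,  sqrt( 2)/2 , sqrt(2 ) /2,sqrt( 3),sqrt( 6),E,sqrt( 15),31, 93,  67*sqrt (17)]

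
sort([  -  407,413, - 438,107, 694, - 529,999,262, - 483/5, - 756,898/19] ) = [ - 756, - 529, - 438, - 407 ,  -  483/5,898/19,107,262, 413, 694, 999]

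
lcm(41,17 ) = 697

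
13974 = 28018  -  14044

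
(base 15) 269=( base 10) 549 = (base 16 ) 225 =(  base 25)LO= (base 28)jh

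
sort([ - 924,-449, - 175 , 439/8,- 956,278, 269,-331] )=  [- 956,-924, - 449, - 331,-175, 439/8,269, 278] 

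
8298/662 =4149/331 = 12.53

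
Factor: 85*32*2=5440 = 2^6 * 5^1*17^1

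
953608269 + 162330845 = 1115939114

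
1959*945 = 1851255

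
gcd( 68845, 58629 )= 1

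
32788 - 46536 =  - 13748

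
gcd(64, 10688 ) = 64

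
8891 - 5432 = 3459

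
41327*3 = 123981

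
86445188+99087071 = 185532259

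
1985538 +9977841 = 11963379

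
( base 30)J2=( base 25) mm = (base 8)1074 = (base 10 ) 572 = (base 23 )11K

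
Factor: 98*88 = 2^4*7^2*11^1 = 8624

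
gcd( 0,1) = 1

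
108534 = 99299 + 9235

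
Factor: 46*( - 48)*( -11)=2^5*3^1*11^1*23^1 = 24288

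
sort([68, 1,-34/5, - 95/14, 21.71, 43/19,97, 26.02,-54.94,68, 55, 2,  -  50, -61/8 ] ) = [  -  54.94, - 50, - 61/8, - 34/5, - 95/14, 1,2,  43/19, 21.71,26.02, 55, 68, 68, 97 ] 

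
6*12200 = 73200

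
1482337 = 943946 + 538391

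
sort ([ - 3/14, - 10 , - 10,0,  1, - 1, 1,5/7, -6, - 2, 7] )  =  [-10, - 10, - 6, - 2, - 1, - 3/14 , 0, 5/7,1,  1,  7 ] 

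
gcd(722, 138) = 2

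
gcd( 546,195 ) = 39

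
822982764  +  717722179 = 1540704943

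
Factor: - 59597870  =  -2^1 * 5^1 * 19^1 * 181^1*1733^1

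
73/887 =73/887 =0.08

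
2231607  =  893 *2499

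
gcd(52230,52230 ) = 52230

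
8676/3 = 2892 = 2892.00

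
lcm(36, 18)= 36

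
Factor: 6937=7^1*991^1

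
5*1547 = 7735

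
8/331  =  8/331 =0.02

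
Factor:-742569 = - 3^1*127^1*1949^1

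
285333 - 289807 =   -  4474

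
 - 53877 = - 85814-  - 31937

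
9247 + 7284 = 16531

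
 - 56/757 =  - 56/757  =  - 0.07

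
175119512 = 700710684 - 525591172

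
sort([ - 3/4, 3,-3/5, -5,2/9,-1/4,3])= [ - 5 ,-3/4,-3/5 ,-1/4,2/9, 3,3 ] 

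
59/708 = 1/12 =0.08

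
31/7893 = 31/7893=0.00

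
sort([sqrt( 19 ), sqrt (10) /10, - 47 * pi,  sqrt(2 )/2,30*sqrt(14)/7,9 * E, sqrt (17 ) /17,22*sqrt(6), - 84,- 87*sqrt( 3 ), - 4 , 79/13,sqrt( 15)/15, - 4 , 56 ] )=[ - 87*sqrt (3), - 47* pi, - 84, - 4, - 4,sqrt ( 17) /17, sqrt( 15 ) /15,sqrt(10) /10,sqrt(2)/2, sqrt(19),79/13, 30*sqrt (14) /7,9*E,22*sqrt(6 ),56]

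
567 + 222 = 789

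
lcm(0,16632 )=0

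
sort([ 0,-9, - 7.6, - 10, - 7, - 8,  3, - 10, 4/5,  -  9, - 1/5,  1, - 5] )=[- 10, - 10, - 9, - 9, - 8, -7.6, - 7, - 5,-1/5, 0,4/5, 1,3 ]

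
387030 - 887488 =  - 500458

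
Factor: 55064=2^3*6883^1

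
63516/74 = 31758/37= 858.32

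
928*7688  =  7134464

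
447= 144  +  303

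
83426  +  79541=162967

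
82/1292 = 41/646 = 0.06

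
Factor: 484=2^2*11^2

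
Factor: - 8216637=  - 3^1*11^1* 13^1*107^1*179^1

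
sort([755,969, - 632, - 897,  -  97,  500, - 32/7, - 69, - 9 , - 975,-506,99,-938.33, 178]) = [-975,-938.33, - 897,-632 ,-506, -97, -69 ,-9, - 32/7,99,178,500,  755, 969]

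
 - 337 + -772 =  - 1109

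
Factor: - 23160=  - 2^3 * 3^1*5^1*193^1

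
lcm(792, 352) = 3168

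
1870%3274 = 1870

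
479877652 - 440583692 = 39293960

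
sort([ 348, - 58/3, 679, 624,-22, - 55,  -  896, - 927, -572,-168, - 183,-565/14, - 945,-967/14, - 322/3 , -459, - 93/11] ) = [ -945, - 927 , - 896, - 572, - 459, - 183, - 168, - 322/3,-967/14,-55, - 565/14,-22,  -  58/3 , - 93/11, 348, 624, 679]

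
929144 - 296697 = 632447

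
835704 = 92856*9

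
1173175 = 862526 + 310649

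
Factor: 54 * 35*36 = 2^3 * 3^5*5^1*7^1=68040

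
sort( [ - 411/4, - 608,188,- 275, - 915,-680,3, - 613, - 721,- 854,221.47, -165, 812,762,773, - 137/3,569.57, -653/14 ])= [  -  915,  -  854, - 721,  -  680,-613, - 608,  -  275,-165, - 411/4,- 653/14, - 137/3,3, 188, 221.47,569.57,762,773,812 ] 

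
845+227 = 1072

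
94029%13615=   12339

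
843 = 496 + 347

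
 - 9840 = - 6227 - 3613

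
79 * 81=6399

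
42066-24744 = 17322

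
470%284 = 186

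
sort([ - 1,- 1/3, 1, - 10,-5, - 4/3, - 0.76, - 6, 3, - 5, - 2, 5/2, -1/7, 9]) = [-10, - 6, - 5, - 5,  -  2, - 4/3, - 1, - 0.76,- 1/3, - 1/7,1, 5/2, 3,9]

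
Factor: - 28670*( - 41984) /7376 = 2^7 * 5^1*41^1*47^1 * 61^1*461^( - 1) = 75230080/461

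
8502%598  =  130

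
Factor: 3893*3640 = 2^3*5^1*7^1*13^1*17^1*229^1  =  14170520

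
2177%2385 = 2177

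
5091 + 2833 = 7924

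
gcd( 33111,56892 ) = 3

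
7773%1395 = 798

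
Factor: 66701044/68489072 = 16675261/17122268 = 2^(- 2 )*19^(- 1)*29^1*37^(  -  1)*6089^( - 1)*575009^1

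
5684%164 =108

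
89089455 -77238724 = 11850731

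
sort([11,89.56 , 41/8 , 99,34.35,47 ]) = [41/8,11,34.35,47,89.56, 99] 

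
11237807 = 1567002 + 9670805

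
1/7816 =1/7816= 0.00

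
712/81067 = 712/81067 = 0.01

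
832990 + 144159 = 977149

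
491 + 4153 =4644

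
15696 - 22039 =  - 6343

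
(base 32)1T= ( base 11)56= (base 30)21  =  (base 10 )61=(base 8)75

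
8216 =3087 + 5129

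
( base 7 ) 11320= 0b101101011001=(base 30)36P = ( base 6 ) 21241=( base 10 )2905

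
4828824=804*6006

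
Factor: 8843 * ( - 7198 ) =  - 63651914 = - 2^1 * 37^1*59^1*61^1*239^1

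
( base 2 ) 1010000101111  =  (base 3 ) 21002101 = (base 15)17e7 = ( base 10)5167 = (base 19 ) e5i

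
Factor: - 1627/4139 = -1627^1*4139^ ( - 1 ) 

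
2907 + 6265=9172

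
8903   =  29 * 307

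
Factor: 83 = 83^1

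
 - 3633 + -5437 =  - 9070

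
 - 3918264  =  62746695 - 66664959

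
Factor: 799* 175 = 5^2* 7^1 *17^1*47^1 = 139825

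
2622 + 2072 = 4694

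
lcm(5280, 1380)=121440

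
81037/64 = 1266 + 13/64 = 1266.20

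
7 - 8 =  -1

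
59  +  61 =120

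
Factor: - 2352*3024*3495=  - 24858005760 =- 2^8*3^5* 5^1*7^3*233^1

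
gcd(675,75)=75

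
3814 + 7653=11467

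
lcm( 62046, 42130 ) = 3412530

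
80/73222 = 40/36611 = 0.00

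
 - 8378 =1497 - 9875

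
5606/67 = 5606/67=83.67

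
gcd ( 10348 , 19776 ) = 4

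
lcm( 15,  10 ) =30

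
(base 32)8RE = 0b10001101101110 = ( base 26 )dam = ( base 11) 68a6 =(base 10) 9070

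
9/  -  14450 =-9/14450 = -0.00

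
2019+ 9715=11734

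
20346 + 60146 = 80492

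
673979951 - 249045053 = 424934898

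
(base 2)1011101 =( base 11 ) 85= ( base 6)233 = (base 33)2R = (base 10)93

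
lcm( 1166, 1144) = 60632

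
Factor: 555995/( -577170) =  - 919/954 = -2^(- 1 )*3^( - 2 ) * 53^( - 1) * 919^1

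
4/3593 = 4/3593 =0.00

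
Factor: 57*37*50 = 2^1*3^1*5^2*19^1 * 37^1= 105450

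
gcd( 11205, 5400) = 135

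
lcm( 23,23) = 23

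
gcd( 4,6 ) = 2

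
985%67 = 47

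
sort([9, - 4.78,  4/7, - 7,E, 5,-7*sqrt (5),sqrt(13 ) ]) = [ - 7*sqrt(5 ), - 7,-4.78, 4/7,E , sqrt(13), 5 , 9] 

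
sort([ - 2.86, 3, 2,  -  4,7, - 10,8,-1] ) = [ - 10, - 4,  -  2.86,  -  1, 2,  3, 7,8]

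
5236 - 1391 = 3845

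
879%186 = 135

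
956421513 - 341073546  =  615347967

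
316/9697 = 316/9697 = 0.03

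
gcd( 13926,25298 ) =2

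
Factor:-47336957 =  - 47336957^1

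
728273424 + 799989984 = 1528263408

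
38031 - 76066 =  - 38035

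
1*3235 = 3235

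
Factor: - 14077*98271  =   - 1383360867 = -3^2*7^1*61^1*179^1*2011^1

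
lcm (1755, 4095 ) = 12285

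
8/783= 8/783=0.01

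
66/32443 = 66/32443 = 0.00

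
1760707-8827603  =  -7066896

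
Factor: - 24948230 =-2^1 * 5^1*2494823^1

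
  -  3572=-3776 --204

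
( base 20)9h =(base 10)197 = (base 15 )d2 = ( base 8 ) 305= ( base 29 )6N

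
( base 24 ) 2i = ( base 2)1000010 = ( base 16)42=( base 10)66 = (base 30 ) 26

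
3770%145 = 0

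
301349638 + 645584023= 946933661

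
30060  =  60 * 501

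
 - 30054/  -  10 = 15027/5 = 3005.40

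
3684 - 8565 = -4881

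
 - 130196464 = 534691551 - 664888015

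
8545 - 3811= 4734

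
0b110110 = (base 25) 24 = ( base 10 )54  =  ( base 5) 204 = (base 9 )60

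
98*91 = 8918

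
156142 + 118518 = 274660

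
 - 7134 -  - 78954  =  71820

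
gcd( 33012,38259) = 9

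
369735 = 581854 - 212119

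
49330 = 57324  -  7994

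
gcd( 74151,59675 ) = 77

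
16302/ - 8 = - 8151/4  =  - 2037.75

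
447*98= 43806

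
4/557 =4/557 = 0.01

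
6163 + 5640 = 11803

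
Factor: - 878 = - 2^1*439^1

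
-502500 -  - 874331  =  371831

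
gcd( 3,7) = 1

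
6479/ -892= - 8  +  657/892=- 7.26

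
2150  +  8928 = 11078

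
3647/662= 3647/662 =5.51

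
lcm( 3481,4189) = 247151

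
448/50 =8 + 24/25 = 8.96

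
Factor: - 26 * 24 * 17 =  - 2^4*3^1 *13^1*17^1 = - 10608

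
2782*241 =670462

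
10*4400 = 44000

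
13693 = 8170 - -5523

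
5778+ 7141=12919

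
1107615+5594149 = 6701764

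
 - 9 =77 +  - 86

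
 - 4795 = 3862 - 8657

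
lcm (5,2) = 10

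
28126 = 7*4018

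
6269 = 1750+4519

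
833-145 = 688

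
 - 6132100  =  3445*( - 1780 ) 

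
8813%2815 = 368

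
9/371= 9/371 = 0.02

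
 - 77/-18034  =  77/18034 = 0.00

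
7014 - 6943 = 71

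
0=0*9054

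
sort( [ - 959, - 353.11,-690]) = [ - 959, - 690 , - 353.11]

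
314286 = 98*3207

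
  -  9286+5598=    - 3688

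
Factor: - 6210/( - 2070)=3^1 =3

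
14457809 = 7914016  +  6543793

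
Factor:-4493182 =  - 2^1 * 2246591^1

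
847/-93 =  - 10+83/93 = - 9.11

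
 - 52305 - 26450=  - 78755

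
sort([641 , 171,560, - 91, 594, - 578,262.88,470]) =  [ - 578, - 91, 171 , 262.88,470 , 560,  594,641 ]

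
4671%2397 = 2274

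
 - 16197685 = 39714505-55912190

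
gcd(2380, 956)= 4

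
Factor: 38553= 3^1 *71^1*181^1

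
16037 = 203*79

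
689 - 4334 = - 3645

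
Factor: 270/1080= 1/4 = 2^( -2) 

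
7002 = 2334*3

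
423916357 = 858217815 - 434301458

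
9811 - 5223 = 4588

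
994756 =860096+134660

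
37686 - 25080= 12606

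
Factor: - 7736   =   - 2^3 * 967^1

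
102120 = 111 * 920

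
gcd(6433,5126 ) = 1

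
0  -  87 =  -  87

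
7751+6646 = 14397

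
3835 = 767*5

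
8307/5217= 1 + 1030/1739 = 1.59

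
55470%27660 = 150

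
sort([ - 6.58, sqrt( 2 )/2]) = [ - 6.58, sqrt(2 ) /2 ] 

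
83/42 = 83/42 = 1.98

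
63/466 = 63/466 = 0.14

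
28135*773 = 21748355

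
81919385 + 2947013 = 84866398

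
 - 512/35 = - 15 + 13/35= - 14.63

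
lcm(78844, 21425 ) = 1971100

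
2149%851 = 447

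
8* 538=4304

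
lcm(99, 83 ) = 8217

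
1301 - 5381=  - 4080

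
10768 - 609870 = - 599102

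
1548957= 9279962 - 7731005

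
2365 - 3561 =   -  1196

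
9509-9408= 101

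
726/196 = 363/98 = 3.70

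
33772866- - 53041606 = 86814472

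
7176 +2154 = 9330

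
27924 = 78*358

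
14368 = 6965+7403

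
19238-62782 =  - 43544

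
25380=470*54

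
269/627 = 269/627 = 0.43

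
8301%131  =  48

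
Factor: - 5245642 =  - 2^1*2622821^1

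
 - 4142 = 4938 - 9080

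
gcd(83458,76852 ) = 2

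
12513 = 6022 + 6491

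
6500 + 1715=8215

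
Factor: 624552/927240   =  5^( - 1)  *  53^1  *491^1*7727^(-1 ) =26023/38635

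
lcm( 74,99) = 7326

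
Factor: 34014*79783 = 2713738962 = 2^1*3^1*11^1*5669^1*7253^1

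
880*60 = 52800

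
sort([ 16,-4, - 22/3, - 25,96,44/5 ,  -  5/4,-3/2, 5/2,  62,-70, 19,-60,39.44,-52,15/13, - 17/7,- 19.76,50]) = [  -  70, - 60,-52,  -  25, - 19.76, - 22/3, - 4, - 17/7, - 3/2, -5/4,15/13,5/2, 44/5, 16,  19 , 39.44,50, 62,96]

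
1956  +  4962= 6918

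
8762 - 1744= 7018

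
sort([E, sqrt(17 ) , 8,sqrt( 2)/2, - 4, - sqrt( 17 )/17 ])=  [ - 4,- sqrt( 17)/17, sqrt(2)/2, E, sqrt(17), 8 ]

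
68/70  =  34/35 = 0.97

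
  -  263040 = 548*( - 480) 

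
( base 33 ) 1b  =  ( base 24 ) 1K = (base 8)54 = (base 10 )44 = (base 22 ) 20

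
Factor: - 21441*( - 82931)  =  1778123571= 3^1 *7^1 *127^1*653^1*1021^1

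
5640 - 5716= - 76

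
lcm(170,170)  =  170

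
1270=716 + 554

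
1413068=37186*38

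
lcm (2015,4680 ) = 145080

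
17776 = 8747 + 9029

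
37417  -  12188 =25229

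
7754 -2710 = 5044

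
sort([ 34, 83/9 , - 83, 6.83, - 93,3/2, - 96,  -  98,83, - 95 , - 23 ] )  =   [ - 98, - 96, - 95, - 93, - 83, - 23 , 3/2, 6.83 , 83/9, 34, 83]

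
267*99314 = 26516838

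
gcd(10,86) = 2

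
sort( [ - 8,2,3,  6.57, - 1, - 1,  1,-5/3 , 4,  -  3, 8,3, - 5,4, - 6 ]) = [ - 8, -6, - 5,-3, - 5/3,-1,-1 , 1,  2, 3, 3,4,4, 6.57,  8 ]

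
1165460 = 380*3067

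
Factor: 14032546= 2^1 * 11^1 * 37^1*17239^1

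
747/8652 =249/2884 = 0.09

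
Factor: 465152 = 2^8 * 23^1 * 79^1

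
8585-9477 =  - 892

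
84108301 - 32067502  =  52040799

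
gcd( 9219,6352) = 1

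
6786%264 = 186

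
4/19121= 4/19121 = 0.00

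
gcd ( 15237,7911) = 9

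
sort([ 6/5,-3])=[-3,6/5]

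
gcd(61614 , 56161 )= 7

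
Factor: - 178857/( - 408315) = 357/815 = 3^1*5^( - 1 ) * 7^1*17^1* 163^( - 1) 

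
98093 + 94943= 193036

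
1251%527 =197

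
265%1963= 265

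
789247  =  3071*257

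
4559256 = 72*63323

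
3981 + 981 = 4962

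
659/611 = 659/611  =  1.08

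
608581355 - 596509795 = 12071560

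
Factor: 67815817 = 31^1* 199^1*10993^1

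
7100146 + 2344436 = 9444582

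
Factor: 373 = 373^1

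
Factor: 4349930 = 2^1*5^1*13^1*33461^1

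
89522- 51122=38400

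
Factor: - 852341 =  - 7^1*121763^1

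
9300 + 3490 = 12790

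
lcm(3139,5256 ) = 226008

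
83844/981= 85+51/109 = 85.47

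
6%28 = 6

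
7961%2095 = 1676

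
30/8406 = 5/1401=0.00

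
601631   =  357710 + 243921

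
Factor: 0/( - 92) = 0 = 0^1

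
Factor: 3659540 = 2^2*5^1*67^1*2731^1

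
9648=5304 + 4344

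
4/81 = 4/81 = 0.05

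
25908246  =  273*94902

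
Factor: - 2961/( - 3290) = 9/10 = 2^( - 1)  *  3^2*5^( - 1 ) 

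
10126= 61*166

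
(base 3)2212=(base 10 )77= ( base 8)115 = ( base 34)29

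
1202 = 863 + 339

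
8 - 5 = 3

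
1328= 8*166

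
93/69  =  31/23 = 1.35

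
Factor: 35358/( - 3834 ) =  - 83/9 =- 3^( - 2 )* 83^1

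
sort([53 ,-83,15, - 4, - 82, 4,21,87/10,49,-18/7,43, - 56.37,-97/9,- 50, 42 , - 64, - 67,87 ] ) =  [ - 83,-82,-67, - 64 , - 56.37,-50 ,-97/9, - 4, - 18/7, 4,  87/10 , 15, 21, 42 , 43 , 49, 53,87 ] 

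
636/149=636/149 = 4.27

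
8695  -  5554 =3141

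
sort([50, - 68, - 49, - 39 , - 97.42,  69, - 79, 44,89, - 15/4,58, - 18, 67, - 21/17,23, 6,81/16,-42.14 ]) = [ - 97.42, - 79, - 68,- 49,  -  42.14, - 39,-18, - 15/4, - 21/17, 81/16, 6,23,44,50 , 58, 67, 69,89] 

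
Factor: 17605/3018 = 35/6 = 2^(-1 )* 3^ ( - 1 )*5^1*7^1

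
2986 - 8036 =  - 5050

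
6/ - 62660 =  - 1  +  31327/31330  =  - 0.00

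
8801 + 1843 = 10644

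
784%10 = 4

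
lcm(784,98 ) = 784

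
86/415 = 86/415= 0.21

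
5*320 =1600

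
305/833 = 305/833= 0.37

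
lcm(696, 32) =2784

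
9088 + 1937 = 11025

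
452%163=126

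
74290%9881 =5123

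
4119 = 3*1373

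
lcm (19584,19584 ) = 19584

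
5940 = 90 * 66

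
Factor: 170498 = 2^1*163^1*523^1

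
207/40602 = 69/13534 = 0.01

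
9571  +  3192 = 12763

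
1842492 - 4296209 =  - 2453717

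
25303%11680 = 1943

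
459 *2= 918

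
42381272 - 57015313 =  - 14634041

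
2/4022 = 1/2011 =0.00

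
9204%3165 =2874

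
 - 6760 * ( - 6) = 40560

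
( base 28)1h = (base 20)25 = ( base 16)2d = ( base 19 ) 27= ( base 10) 45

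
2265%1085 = 95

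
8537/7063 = 1 + 1474/7063=1.21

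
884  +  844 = 1728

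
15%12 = 3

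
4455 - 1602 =2853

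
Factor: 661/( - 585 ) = -3^(- 2 )*5^( - 1)*13^ ( - 1)*661^1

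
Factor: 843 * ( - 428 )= - 360804  =  - 2^2*3^1*107^1*281^1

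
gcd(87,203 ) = 29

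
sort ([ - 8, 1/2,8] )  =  [  -  8 , 1/2, 8]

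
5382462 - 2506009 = 2876453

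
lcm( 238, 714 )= 714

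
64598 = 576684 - 512086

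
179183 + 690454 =869637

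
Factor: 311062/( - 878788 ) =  - 2^(-1 )*19^( - 1)*31^( - 1 ) * 43^1 * 373^(-1 ) *3617^1 = - 155531/439394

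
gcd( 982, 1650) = 2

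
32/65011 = 32/65011 = 0.00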